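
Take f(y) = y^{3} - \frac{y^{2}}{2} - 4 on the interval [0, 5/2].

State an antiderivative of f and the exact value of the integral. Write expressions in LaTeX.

The integrand splits into summands that can be handled one at a time.
F(y) = \frac{y^{4}}{4} - \frac{y^{3}}{6} - 4 y is an antiderivative of f.
Check: d/dy[\frac{y^{4}}{4} - \frac{y^{3}}{6} - 4 y] = y^{3} - \frac{y^{2}}{2} - 4 = f(y).
F(5/2) = - \frac{545}{192}; F(0) = 0.
Integral = F(5/2) - F(0) = - \frac{545}{192}.

Antiderivative: F(y) = \frac{y^{4}}{4} - \frac{y^{3}}{6} - 4 y; value = - \frac{545}{192}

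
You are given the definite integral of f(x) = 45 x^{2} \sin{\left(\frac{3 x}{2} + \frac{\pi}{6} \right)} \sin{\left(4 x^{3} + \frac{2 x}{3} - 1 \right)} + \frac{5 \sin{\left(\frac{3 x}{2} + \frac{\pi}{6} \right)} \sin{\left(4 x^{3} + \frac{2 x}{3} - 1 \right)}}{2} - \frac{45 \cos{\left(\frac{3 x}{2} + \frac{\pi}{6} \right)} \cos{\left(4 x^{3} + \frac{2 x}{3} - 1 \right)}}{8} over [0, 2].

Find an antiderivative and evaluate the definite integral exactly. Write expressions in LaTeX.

Recognize the product-rule pattern: f = u'v + uv' with u = - \frac{15 \cos{\left(4 x^{3} + \frac{2 x}{3} - 1 \right)}}{4}, v = \sin{\left(\frac{3 x}{2} + \frac{\pi}{6} \right)}, so integration by parts undoes it.
F(x) = - \frac{15 \sin{\left(\frac{3 x}{2} + \frac{\pi}{6} \right)} \cos{\left(4 x^{3} + \frac{2 x}{3} - 1 \right)}}{4} is an antiderivative of f.
Check: d/dx[- \frac{15 \sin{\left(\frac{3 x}{2} + \frac{\pi}{6} \right)} \cos{\left(4 x^{3} + \frac{2 x}{3} - 1 \right)}}{4}] = 45 x^{2} \sin{\left(\frac{3 x}{2} + \frac{\pi}{6} \right)} \sin{\left(4 x^{3} + \frac{2 x}{3} - 1 \right)} + \frac{5 \sin{\left(\frac{3 x}{2} + \frac{\pi}{6} \right)} \sin{\left(4 x^{3} + \frac{2 x}{3} - 1 \right)}}{2} - \frac{45 \cos{\left(\frac{3 x}{2} + \frac{\pi}{6} \right)} \cos{\left(4 x^{3} + \frac{2 x}{3} - 1 \right)}}{8} = f(x).
F(2) = - \frac{15 \sin{\left(\frac{\pi}{6} + 3 \right)} \cos{\left(\frac{97}{3} \right)}}{4}; F(0) = - \frac{15 \cos{\left(1 \right)}}{8}.
Integral = F(2) - F(0) = - \frac{15 \sin{\left(\frac{\pi}{6} + 3 \right)} \cos{\left(\frac{97}{3} \right)}}{4} + \frac{15 \cos{\left(1 \right)}}{8}.

Antiderivative: F(x) = - \frac{15 \sin{\left(\frac{3 x}{2} + \frac{\pi}{6} \right)} \cos{\left(4 x^{3} + \frac{2 x}{3} - 1 \right)}}{4}; value = - \frac{15 \sin{\left(\frac{\pi}{6} + 3 \right)} \cos{\left(\frac{97}{3} \right)}}{4} + \frac{15 \cos{\left(1 \right)}}{8}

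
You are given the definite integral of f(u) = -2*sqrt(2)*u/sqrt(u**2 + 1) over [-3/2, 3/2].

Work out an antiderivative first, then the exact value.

The substitution w = 2*u**2 + 2 works: f is exactly (dF/dw)*(dw/du) for that inner function.
F(u) = -2*sqrt(2*u**2 + 2) is an antiderivative of f.
Check: d/du[-2*sqrt(2*u**2 + 2)] = -2*sqrt(2)*u/sqrt(u**2 + 1) = f(u).
F(3/2) = -sqrt(26); F(-3/2) = -sqrt(26).
Integral = F(3/2) - F(-3/2) = 0.

Antiderivative: F(u) = -2*sqrt(2*u**2 + 2); value = 0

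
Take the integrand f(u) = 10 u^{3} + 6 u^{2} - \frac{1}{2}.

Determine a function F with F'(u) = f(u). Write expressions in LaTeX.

The integrand splits into summands that can be handled one at a time.
Check: d/du[\frac{5 u^{4}}{2} + 2 u^{3} - \frac{u}{2}] = 10 u^{3} + 6 u^{2} - \frac{1}{2} = f(u).

An antiderivative is F(u) = \frac{5 u^{4}}{2} + 2 u^{3} - \frac{u}{2}.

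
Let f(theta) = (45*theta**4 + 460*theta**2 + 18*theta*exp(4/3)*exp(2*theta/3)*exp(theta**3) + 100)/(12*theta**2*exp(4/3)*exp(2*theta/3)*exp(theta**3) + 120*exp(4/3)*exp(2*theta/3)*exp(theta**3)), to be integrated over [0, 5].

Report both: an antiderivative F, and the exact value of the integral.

Antiderivative: F(theta) = 3*log(theta**2/2 + 5)/4 - 5*exp(-4/3)*exp(-2*theta/3)*exp(-theta**3)/4; value = -3*log(5)/4 - 5*exp(-389/3)/4 + 5*exp(-4/3)/4 + 3*log(35/2)/4

Recover f(theta) by differentiating a candidate F(theta); any mismatch rules it out.
F(theta) = 3*log(theta**2/2 + 5)/4 - 5*exp(-4/3)*exp(-2*theta/3)*exp(-theta**3)/4 is an antiderivative of f.
Check: d/dtheta[3*log(theta**2/2 + 5)/4 - 5*exp(-4/3)*exp(-2*theta/3)*exp(-theta**3)/4] = (45*theta**4 + 460*theta**2 + 18*theta*exp(4/3)*exp(2*theta/3)*exp(theta**3) + 100)/(12*theta**2*exp(4/3)*exp(2*theta/3)*exp(theta**3) + 120*exp(4/3)*exp(2*theta/3)*exp(theta**3)) = f(theta).
F(5) = -5*exp(-389/3)/4 + 3*log(35/2)/4; F(0) = -5*exp(-4/3)/4 + 3*log(5)/4.
Integral = F(5) - F(0) = -3*log(5)/4 - 5*exp(-389/3)/4 + 5*exp(-4/3)/4 + 3*log(35/2)/4.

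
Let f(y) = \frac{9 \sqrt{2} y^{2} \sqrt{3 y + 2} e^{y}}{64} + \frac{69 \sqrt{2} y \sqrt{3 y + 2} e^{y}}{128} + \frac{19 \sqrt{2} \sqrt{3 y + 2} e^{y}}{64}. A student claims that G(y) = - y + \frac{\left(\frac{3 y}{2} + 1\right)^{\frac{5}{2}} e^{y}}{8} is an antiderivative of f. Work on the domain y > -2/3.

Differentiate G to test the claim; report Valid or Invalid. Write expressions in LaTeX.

Invalid: d/dy[G] - f = \frac{9 y^{2} \sqrt{\frac{3 y}{2} + 1} e^{y}}{32} - \frac{9 \sqrt{2} y^{2} \sqrt{3 y + 2} e^{y}}{64} + \frac{69 y \sqrt{\frac{3 y}{2} + 1} e^{y}}{64} - \frac{69 \sqrt{2} y \sqrt{3 y + 2} e^{y}}{128} + \frac{19 \sqrt{\frac{3 y}{2} + 1} e^{y}}{32} - \frac{19 \sqrt{2} \sqrt{3 y + 2} e^{y}}{64} - 1, which is not 0.

d/dy[G] = \frac{9 \sqrt{2} y^{2} \sqrt{3 y + 2} e^{y}}{64} + \frac{69 \sqrt{2} y \sqrt{3 y + 2} e^{y}}{128} + \frac{19 \sqrt{2} \sqrt{3 y + 2} e^{y}}{64} - 1
d/dy[G] - f(y) = \frac{9 y^{2} \sqrt{\frac{3 y}{2} + 1} e^{y}}{32} - \frac{9 \sqrt{2} y^{2} \sqrt{3 y + 2} e^{y}}{64} + \frac{69 y \sqrt{\frac{3 y}{2} + 1} e^{y}}{64} - \frac{69 \sqrt{2} y \sqrt{3 y + 2} e^{y}}{128} + \frac{19 \sqrt{\frac{3 y}{2} + 1} e^{y}}{32} - \frac{19 \sqrt{2} \sqrt{3 y + 2} e^{y}}{64} - 1 != 0.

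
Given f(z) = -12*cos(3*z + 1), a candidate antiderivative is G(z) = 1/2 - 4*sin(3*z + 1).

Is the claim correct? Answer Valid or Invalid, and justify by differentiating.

Valid - differentiating G returns exactly f.

d/dz[G] = -12*cos(3*z + 1)
This equals f(z) exactly, so the claim holds.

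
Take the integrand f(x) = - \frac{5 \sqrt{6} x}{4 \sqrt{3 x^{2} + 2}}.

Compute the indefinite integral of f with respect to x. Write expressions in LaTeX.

F(x) = - \frac{5 \sqrt{2 x^{2} + \frac{4}{3}}}{4} + C

The substitution u = 2 x^{2} + \frac{4}{3} works: f is exactly (dF/du)*(du/dx) for that inner function.
Check: d/dx[- \frac{5 \sqrt{2 x^{2} + \frac{4}{3}}}{4}] = - \frac{5 \sqrt{6} x}{4 \sqrt{3 x^{2} + 2}} = f(x).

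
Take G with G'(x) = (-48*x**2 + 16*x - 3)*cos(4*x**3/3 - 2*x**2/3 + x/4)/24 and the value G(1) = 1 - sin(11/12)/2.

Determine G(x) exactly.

G'(x) matches the chain-rule pattern g'(h)*h' with inner function h(x) = 4*x**3/3 - 2*x**2/3 + x/4; substituting u = h(x) collapses the integral.
A general antiderivative is -sin(4*x**3/3 - 2*x**2/3 + x/4)/2 + C.
The condition gives C = 1 - sin(11/12)/2 - (-sin(11/12)/2) = 1.
So G(x) = -(sin(4*x**3/3 - 2*x**2/3 + x/4) - 2)/2.
Check: d/dx[-(sin(4*x**3/3 - 2*x**2/3 + x/4) - 2)/2] = -2*x**2*cos(4*x**3/3 - 2*x**2/3 + x/4) + 2*x*cos(4*x**3/3 - 2*x**2/3 + x/4)/3 - cos(4*x**3/3 - 2*x**2/3 + x/4)/8, which equals G'(x).

G(x) = -(sin(4*x**3/3 - 2*x**2/3 + x/4) - 2)/2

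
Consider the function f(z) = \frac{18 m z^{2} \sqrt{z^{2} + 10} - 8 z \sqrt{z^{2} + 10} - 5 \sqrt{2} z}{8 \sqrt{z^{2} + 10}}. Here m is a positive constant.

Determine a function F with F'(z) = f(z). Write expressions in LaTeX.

A candidate is checked by its d/dz: the result must match f(z).
Check: d/dz[\frac{\sqrt{2} \left(3 \sqrt{2} m z^{3} - 2 \sqrt{2} z^{2} - 5 \sqrt{z^{2} + 10}\right)}{8}] = \frac{18 m z^{2} \sqrt{z^{2} + 10} - 8 z \sqrt{z^{2} + 10} - 5 \sqrt{2} z}{8 \sqrt{z^{2} + 10}} = f(z).

An antiderivative is F(z) = \frac{\sqrt{2} \left(3 \sqrt{2} m z^{3} - 2 \sqrt{2} z^{2} - 5 \sqrt{z^{2} + 10}\right)}{8}.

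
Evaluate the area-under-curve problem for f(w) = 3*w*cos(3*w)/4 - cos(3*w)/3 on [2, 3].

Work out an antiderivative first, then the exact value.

Integrate term by term and add the pieces.
F(w) = w*sin(3*w)/4 - sin(3*w)/9 + cos(3*w)/12 is an antiderivative of f.
Check: d/dw[w*sin(3*w)/4 - sin(3*w)/9 + cos(3*w)/12] = 3*w*cos(3*w)/4 - cos(3*w)/3 = f(w).
F(3) = cos(9)/12 + 23*sin(9)/36; F(2) = 7*sin(6)/18 + cos(6)/12.
Integral = F(3) - F(2) = -cos(6)/12 + cos(9)/12 - 7*sin(6)/18 + 23*sin(9)/36.

Antiderivative: F(w) = w*sin(3*w)/4 - sin(3*w)/9 + cos(3*w)/12; value = -cos(6)/12 + cos(9)/12 - 7*sin(6)/18 + 23*sin(9)/36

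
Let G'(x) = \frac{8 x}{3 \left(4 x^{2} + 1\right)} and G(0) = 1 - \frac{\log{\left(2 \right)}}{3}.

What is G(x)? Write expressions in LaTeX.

G(x) = \frac{\log{\left(2 x^{2} + \frac{1}{2} \right)}}{3} + 1

The substitution u = 2 x^{2} + \frac{1}{2} works: G'(x) is exactly (dG/du)*(du/dx) for that inner function.
A general antiderivative is \frac{\log{\left(2 x^{2} + \frac{1}{2} \right)}}{3} + C.
The condition gives C = 1 - \frac{\log{\left(2 \right)}}{3} - (- \frac{\log{\left(2 \right)}}{3}) = 1.
So G(x) = \frac{\log{\left(2 x^{2} + \frac{1}{2} \right)}}{3} + 1.
Check: d/dx[\frac{\log{\left(2 x^{2} + \frac{1}{2} \right)}}{3} + 1] = \frac{8 x}{12 x^{2} + 3}, which equals G'(x).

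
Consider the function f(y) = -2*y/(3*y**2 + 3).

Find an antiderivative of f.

The substitution u = 2*y**2 + 2 works: f is exactly (dF/du)*(du/dy) for that inner function.
Check: d/dy[-log(2*y**2 + 2)/3] = -2*y/(3*y**2 + 3) = f(y).

An antiderivative is F(y) = -log(2*y**2 + 2)/3.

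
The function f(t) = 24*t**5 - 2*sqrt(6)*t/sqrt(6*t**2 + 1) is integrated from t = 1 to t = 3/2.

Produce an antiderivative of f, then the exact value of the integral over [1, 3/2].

Antiderivative: F(t) = 4*t**6 - sqrt(4*t**2 + 2/3); value = -sqrt(87)/3 + sqrt(42)/3 + 665/16

The integrand splits into summands that can be handled one at a time.
F(t) = 4*t**6 - sqrt(4*t**2 + 2/3) is an antiderivative of f.
Check: d/dt[4*t**6 - sqrt(4*t**2 + 2/3)] = (24*t**5*sqrt(6*t**2 + 1) - 2*sqrt(6)*t)/sqrt(6*t**2 + 1), which equals f(t).
F(3/2) = 729/16 - sqrt(87)/3; F(1) = 4 - sqrt(42)/3.
Integral = F(3/2) - F(1) = -sqrt(87)/3 + sqrt(42)/3 + 665/16.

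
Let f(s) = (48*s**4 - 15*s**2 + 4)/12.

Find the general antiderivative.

Check any antiderivative F(s) by computing F'(s) and comparing it with f(s).
Check: d/ds[s*(48*s**4 - 25*s**2 + 20)/60] = 4*s**4 - 5*s**2/4 + 1/3, which equals f(s).

F(s) = s*(48*s**4 - 25*s**2 + 20)/60 + C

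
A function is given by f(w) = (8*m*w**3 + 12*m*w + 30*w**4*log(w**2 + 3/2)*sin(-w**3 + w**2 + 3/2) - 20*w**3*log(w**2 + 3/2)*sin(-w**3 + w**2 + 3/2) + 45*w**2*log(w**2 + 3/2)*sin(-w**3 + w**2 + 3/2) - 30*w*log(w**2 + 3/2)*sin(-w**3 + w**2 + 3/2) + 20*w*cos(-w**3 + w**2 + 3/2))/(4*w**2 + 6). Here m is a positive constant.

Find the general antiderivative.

For F(w) to be correct the identity F'(w) - f(w) = 0 must hold.
Check: d/dw[m*w**2 + 5*log(w**2 + 3/2)*cos(-w**3 + w**2 + 3/2)/2] = (8*m*w**3 + 12*m*w + 30*w**4*log(w**2 + 3/2)*sin(-w**3 + w**2 + 3/2) - 20*w**3*log(w**2 + 3/2)*sin(-w**3 + w**2 + 3/2) + 45*w**2*log(w**2 + 3/2)*sin(-w**3 + w**2 + 3/2) - 30*w*log(w**2 + 3/2)*sin(-w**3 + w**2 + 3/2) + 20*w*cos(-w**3 + w**2 + 3/2))/(4*w**2 + 6) = f(w).

F(w) = m*w**2 + 5*log(w**2 + 3/2)*cos(-w**3 + w**2 + 3/2)/2 + C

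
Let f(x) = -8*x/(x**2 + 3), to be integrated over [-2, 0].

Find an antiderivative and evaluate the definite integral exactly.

The substitution u = 2*x**2 + 6 works: f is exactly (dF/du)*(du/dx) for that inner function.
F(x) = -4*log(x**2 + 3) is an antiderivative of f.
Check: d/dx[-4*log(x**2 + 3)] = -8*x/(x**2 + 3) = f(x).
F(0) = -4*log(3); F(-2) = -4*log(7).
Integral = F(0) - F(-2) = -4*log(6) + 4*log(14).

Antiderivative: F(x) = -4*log(x**2 + 3); value = -4*log(6) + 4*log(14)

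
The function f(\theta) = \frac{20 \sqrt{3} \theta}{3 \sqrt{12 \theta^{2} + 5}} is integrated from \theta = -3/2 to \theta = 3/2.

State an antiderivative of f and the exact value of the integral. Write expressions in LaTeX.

The substitution u = 4 \theta^{2} + \frac{5}{3} works: f is exactly (dF/du)*(du/d\theta) for that inner function.
F(\theta) = \frac{5 \sqrt{3} \sqrt{12 \theta^{2} + 5}}{9} is an antiderivative of f.
Check: d/d\theta[\frac{5 \sqrt{3} \sqrt{12 \theta^{2} + 5}}{9}] = \frac{20 \sqrt{3} \theta}{3 \sqrt{12 \theta^{2} + 5}} = f(\theta).
F(3/2) = \frac{20 \sqrt{6}}{9}; F(-3/2) = \frac{20 \sqrt{6}}{9}.
Integral = F(3/2) - F(-3/2) = 0.

Antiderivative: F(\theta) = \frac{5 \sqrt{3} \sqrt{12 \theta^{2} + 5}}{9}; value = 0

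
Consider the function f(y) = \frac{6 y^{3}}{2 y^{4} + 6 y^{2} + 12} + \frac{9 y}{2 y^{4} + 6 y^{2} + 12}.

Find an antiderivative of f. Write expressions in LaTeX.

An antiderivative is F(y) = \frac{3 \log{\left(y^{4} + 3 y^{2} + 6 \right)}}{4}.

f matches the chain-rule pattern g'(h)*h' with inner function h(y) = y^{4} + 3 y^{2} + 6; substituting u = h(y) collapses the integral.
Check: d/dy[\frac{3 \log{\left(y^{4} + 3 y^{2} + 6 \right)}}{4}] = \frac{6 y^{3} + 9 y}{2 y^{4} + 6 y^{2} + 12}, which equals f(y).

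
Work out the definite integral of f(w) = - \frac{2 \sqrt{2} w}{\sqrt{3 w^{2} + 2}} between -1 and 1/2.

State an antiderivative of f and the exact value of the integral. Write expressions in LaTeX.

Antiderivative: F(w) = - \frac{2 \sqrt{2} \sqrt{3 w^{2} + 2}}{3}; value = - \frac{\sqrt{22}}{3} + \frac{2 \sqrt{10}}{3}

f matches the chain-rule pattern g'(h)*h' with inner function h(w) = \frac{3 w^{2}}{2} + 1; substituting u = h(w) collapses the integral.
F(w) = - \frac{2 \sqrt{2} \sqrt{3 w^{2} + 2}}{3} is an antiderivative of f.
Check: d/dw[- \frac{2 \sqrt{2} \sqrt{3 w^{2} + 2}}{3}] = - \frac{2 \sqrt{2} w}{\sqrt{3 w^{2} + 2}} = f(w).
F(1/2) = - \frac{\sqrt{22}}{3}; F(-1) = - \frac{2 \sqrt{10}}{3}.
Integral = F(1/2) - F(-1) = - \frac{\sqrt{22}}{3} + \frac{2 \sqrt{10}}{3}.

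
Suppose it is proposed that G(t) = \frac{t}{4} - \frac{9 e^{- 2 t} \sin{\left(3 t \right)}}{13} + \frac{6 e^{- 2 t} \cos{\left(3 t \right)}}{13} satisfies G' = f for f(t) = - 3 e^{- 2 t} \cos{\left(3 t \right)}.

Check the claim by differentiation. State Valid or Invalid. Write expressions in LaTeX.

d/dt[G] = \frac{\left(e^{2 t} - 12 \cos{\left(3 t \right)}\right) e^{- 2 t}}{4}
d/dt[G] - f(t) = \frac{1}{4} != 0.

Invalid: d/dt[G] - f = \frac{1}{4}, which is not 0.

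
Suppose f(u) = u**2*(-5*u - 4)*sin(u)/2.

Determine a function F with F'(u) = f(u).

Any candidate F(u) must reproduce f(u) exactly when differentiated.
Check: d/du[5*u**3*cos(u)/2 - 15*u**2*sin(u)/2 + 2*u**2*cos(u) - 4*u*sin(u) - 15*u*cos(u) + 15*sin(u) - 4*cos(u)] = -5*u**3*sin(u)/2 - 2*u**2*sin(u), which equals f(u).

An antiderivative is F(u) = 5*u**3*cos(u)/2 - 15*u**2*sin(u)/2 + 2*u**2*cos(u) - 4*u*sin(u) - 15*u*cos(u) + 15*sin(u) - 4*cos(u).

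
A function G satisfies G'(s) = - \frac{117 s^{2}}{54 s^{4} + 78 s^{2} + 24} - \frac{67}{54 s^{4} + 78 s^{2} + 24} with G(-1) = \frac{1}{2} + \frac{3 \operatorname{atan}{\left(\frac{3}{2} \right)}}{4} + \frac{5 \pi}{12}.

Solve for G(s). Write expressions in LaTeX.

G(s) = - \frac{20 \operatorname{atan}{\left(s \right)} + 9 \operatorname{atan}{\left(\frac{3 s}{2} \right)} - 6}{12}

Integrate term by term and add the pieces.
A general antiderivative is - \frac{5 \operatorname{atan}{\left(s \right)}}{3} - \frac{3 \operatorname{atan}{\left(\frac{3 s}{2} \right)}}{4} + C.
The condition gives C = \frac{1}{2} + \frac{3 \operatorname{atan}{\left(\frac{3}{2} \right)}}{4} + \frac{5 \pi}{12} - (\frac{3 \operatorname{atan}{\left(\frac{3}{2} \right)}}{4} + \frac{5 \pi}{12}) = \frac{1}{2}.
So G(s) = - \frac{20 \operatorname{atan}{\left(s \right)} + 9 \operatorname{atan}{\left(\frac{3 s}{2} \right)} - 6}{12}.
Check: d/ds[- \frac{20 \operatorname{atan}{\left(s \right)} + 9 \operatorname{atan}{\left(\frac{3 s}{2} \right)} - 6}{12}] = \frac{- 117 s^{2} - 67}{54 s^{4} + 78 s^{2} + 24}, which equals G'(s).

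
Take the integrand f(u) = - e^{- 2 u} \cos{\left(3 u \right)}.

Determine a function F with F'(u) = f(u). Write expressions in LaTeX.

An antiderivative is F(u) = - \frac{3 e^{- 2 u} \sin{\left(3 u \right)}}{13} + \frac{2 e^{- 2 u} \cos{\left(3 u \right)}}{13}.

Differentiate the proposed F(u) back; it has to land on f(u) exactly.
Check: d/du[- \frac{3 e^{- 2 u} \sin{\left(3 u \right)}}{13} + \frac{2 e^{- 2 u} \cos{\left(3 u \right)}}{13}] = - e^{- 2 u} \cos{\left(3 u \right)} = f(u).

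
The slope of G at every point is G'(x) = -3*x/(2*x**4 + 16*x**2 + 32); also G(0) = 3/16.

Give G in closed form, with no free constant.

G(x) = 3/(4*x**2 + 16)

G'(x) matches the chain-rule pattern g'(h)*h' with inner function h(x) = 4*x**2 + 16; substituting u = h(x) collapses the integral.
A general antiderivative is 3/(4*x**2 + 16) + C.
The condition gives C = 3/16 - (3/16) = 0.
So G(x) = 3/(4*x**2 + 16).
Check: d/dx[3/(4*x**2 + 16)] = -3*x/(2*x**4 + 16*x**2 + 32) = G'(x).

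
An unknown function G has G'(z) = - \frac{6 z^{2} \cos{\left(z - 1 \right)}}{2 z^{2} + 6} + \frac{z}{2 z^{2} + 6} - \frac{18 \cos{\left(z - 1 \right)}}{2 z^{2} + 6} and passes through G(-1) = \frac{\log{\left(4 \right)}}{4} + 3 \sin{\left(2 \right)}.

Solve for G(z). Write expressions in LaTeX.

The integrand splits into summands that can be handled one at a time.
A general antiderivative is \frac{\log{\left(z^{2} + 3 \right)}}{4} - 3 \sin{\left(z - 1 \right)} + C.
The condition gives C = \frac{\log{\left(4 \right)}}{4} + 3 \sin{\left(2 \right)} - (\frac{\log{\left(4 \right)}}{4} + 3 \sin{\left(2 \right)}) = 0.
So G(z) = \frac{\log{\left(z^{2} + 3 \right)}}{4} - 3 \sin{\left(z - 1 \right)}.
Check: d/dz[\frac{\log{\left(z^{2} + 3 \right)}}{4} - 3 \sin{\left(z - 1 \right)}] = \frac{- 6 z^{2} \cos{\left(z - 1 \right)} + z - 18 \cos{\left(z - 1 \right)}}{2 z^{2} + 6}, which equals G'(z).

G(z) = \frac{\log{\left(z^{2} + 3 \right)}}{4} - 3 \sin{\left(z - 1 \right)}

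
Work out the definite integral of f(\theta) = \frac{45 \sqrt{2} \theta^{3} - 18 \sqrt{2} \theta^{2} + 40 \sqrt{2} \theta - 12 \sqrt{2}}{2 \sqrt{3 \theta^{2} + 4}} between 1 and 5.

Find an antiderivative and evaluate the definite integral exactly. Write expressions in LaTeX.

Antiderivative: F(\theta) = \frac{\sqrt{2} \theta \left(5 \theta - 3\right) \sqrt{3 \theta^{2} + 4}}{2}; value = - \sqrt{14} + 55 \sqrt{158}

Recognize the product-rule pattern: f = u'v + uv' with u = \sqrt{\frac{3 \theta^{2}}{2} + 2}, v = 5 \theta^{2} - 3 \theta, so integration by parts undoes it.
F(\theta) = \frac{\sqrt{2} \theta \left(5 \theta - 3\right) \sqrt{3 \theta^{2} + 4}}{2} is an antiderivative of f.
Check: d/d\theta[\frac{\sqrt{2} \theta \left(5 \theta - 3\right) \sqrt{3 \theta^{2} + 4}}{2}] = \frac{45 \sqrt{2} \theta^{3} - 18 \sqrt{2} \theta^{2} + 40 \sqrt{2} \theta - 12 \sqrt{2}}{2 \sqrt{3 \theta^{2} + 4}} = f(\theta).
F(5) = 55 \sqrt{158}; F(1) = \sqrt{14}.
Integral = F(5) - F(1) = - \sqrt{14} + 55 \sqrt{158}.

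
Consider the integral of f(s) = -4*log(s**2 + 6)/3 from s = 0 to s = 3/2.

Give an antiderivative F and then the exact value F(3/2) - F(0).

Antiderivative: F(s) = 4*(-s*log(s**2 + 6) + 2*s - 2*sqrt(6)*atan(sqrt(6)*s/6))/3; value = -2*log(33/4) - 8*sqrt(6)*atan(sqrt(6)/4)/3 + 4

A candidate is checked by its d/ds: the result must match f(s).
F(s) = 4*(-s*log(s**2 + 6) + 2*s - 2*sqrt(6)*atan(sqrt(6)*s/6))/3 is an antiderivative of f.
Check: d/ds[4*(-s*log(s**2 + 6) + 2*s - 2*sqrt(6)*atan(sqrt(6)*s/6))/3] = -4*log(s**2 + 6)/3 = f(s).
F(3/2) = -2*log(33/4) - 8*sqrt(6)*atan(sqrt(6)/4)/3 + 4; F(0) = 0.
Integral = F(3/2) - F(0) = -2*log(33/4) - 8*sqrt(6)*atan(sqrt(6)/4)/3 + 4.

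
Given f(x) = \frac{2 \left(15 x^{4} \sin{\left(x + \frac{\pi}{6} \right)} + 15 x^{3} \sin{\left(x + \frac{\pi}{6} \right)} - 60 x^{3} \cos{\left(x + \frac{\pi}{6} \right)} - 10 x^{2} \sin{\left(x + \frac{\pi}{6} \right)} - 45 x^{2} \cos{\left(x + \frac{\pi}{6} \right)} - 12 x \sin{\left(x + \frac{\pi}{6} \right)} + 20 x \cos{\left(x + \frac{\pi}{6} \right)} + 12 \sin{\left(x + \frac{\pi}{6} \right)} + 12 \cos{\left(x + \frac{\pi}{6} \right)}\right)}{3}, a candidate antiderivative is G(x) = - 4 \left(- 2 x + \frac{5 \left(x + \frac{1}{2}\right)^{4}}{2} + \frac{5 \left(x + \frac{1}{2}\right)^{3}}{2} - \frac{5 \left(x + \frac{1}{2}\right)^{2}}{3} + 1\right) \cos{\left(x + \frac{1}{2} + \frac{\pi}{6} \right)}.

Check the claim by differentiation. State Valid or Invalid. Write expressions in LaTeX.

d/dx[G] = 10 x^{4} \sin{\left(x + \frac{1}{2} + \frac{\pi}{6} \right)} + 30 x^{3} \sin{\left(x + \frac{1}{2} + \frac{\pi}{6} \right)} - 40 x^{3} \cos{\left(x + \frac{1}{2} + \frac{\pi}{6} \right)} + \frac{70 x^{2} \sin{\left(x + \frac{1}{2} + \frac{\pi}{6} \right)}}{3} - 90 x^{2} \cos{\left(x + \frac{1}{2} + \frac{\pi}{6} \right)} - \frac{13 x \sin{\left(x + \frac{1}{2} + \frac{\pi}{6} \right)}}{6} - \frac{140 x \cos{\left(x + \frac{1}{2} + \frac{\pi}{6} \right)}}{3} + \frac{101 \sin{\left(x + \frac{1}{2} + \frac{\pi}{6} \right)}}{24} + \frac{13 \cos{\left(x + \frac{1}{2} + \frac{\pi}{6} \right)}}{6}
d/dx[G] - f(x) = - 10 x^{4} \sin{\left(x + \frac{\pi}{6} \right)} + 10 x^{4} \sin{\left(x + \frac{1}{2} + \frac{\pi}{6} \right)} - 10 x^{3} \sin{\left(x + \frac{\pi}{6} \right)} + 30 x^{3} \sin{\left(x + \frac{1}{2} + \frac{\pi}{6} \right)} + 40 x^{3} \cos{\left(x + \frac{\pi}{6} \right)} - 40 x^{3} \cos{\left(x + \frac{1}{2} + \frac{\pi}{6} \right)} + \frac{20 x^{2} \sin{\left(x + \frac{\pi}{6} \right)}}{3} + \frac{70 x^{2} \sin{\left(x + \frac{1}{2} + \frac{\pi}{6} \right)}}{3} + 30 x^{2} \cos{\left(x + \frac{\pi}{6} \right)} - 90 x^{2} \cos{\left(x + \frac{1}{2} + \frac{\pi}{6} \right)} + 8 x \sin{\left(x + \frac{\pi}{6} \right)} - \frac{13 x \sin{\left(x + \frac{1}{2} + \frac{\pi}{6} \right)}}{6} - \frac{40 x \cos{\left(x + \frac{\pi}{6} \right)}}{3} - \frac{140 x \cos{\left(x + \frac{1}{2} + \frac{\pi}{6} \right)}}{3} - 8 \sin{\left(x + \frac{\pi}{6} \right)} + \frac{101 \sin{\left(x + \frac{1}{2} + \frac{\pi}{6} \right)}}{24} - 8 \cos{\left(x + \frac{\pi}{6} \right)} + \frac{13 \cos{\left(x + \frac{1}{2} + \frac{\pi}{6} \right)}}{6} != 0.

Invalid: d/dx[G] - f = - 10 x^{4} \sin{\left(x + \frac{\pi}{6} \right)} + 10 x^{4} \sin{\left(x + \frac{1}{2} + \frac{\pi}{6} \right)} - 10 x^{3} \sin{\left(x + \frac{\pi}{6} \right)} + 30 x^{3} \sin{\left(x + \frac{1}{2} + \frac{\pi}{6} \right)} + 40 x^{3} \cos{\left(x + \frac{\pi}{6} \right)} - 40 x^{3} \cos{\left(x + \frac{1}{2} + \frac{\pi}{6} \right)} + \frac{20 x^{2} \sin{\left(x + \frac{\pi}{6} \right)}}{3} + \frac{70 x^{2} \sin{\left(x + \frac{1}{2} + \frac{\pi}{6} \right)}}{3} + 30 x^{2} \cos{\left(x + \frac{\pi}{6} \right)} - 90 x^{2} \cos{\left(x + \frac{1}{2} + \frac{\pi}{6} \right)} + 8 x \sin{\left(x + \frac{\pi}{6} \right)} - \frac{13 x \sin{\left(x + \frac{1}{2} + \frac{\pi}{6} \right)}}{6} - \frac{40 x \cos{\left(x + \frac{\pi}{6} \right)}}{3} - \frac{140 x \cos{\left(x + \frac{1}{2} + \frac{\pi}{6} \right)}}{3} - 8 \sin{\left(x + \frac{\pi}{6} \right)} + \frac{101 \sin{\left(x + \frac{1}{2} + \frac{\pi}{6} \right)}}{24} - 8 \cos{\left(x + \frac{\pi}{6} \right)} + \frac{13 \cos{\left(x + \frac{1}{2} + \frac{\pi}{6} \right)}}{6}, which is not 0.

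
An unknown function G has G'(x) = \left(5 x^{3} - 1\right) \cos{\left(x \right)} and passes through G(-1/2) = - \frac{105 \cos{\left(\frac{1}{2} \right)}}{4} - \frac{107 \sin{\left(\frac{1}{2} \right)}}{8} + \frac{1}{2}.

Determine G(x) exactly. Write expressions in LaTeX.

Check a candidate G(x) by differentiating: d/dx[G] must match the given G'(x).
A general antiderivative is 5 x^{3} \sin{\left(x \right)} + 15 x^{2} \cos{\left(x \right)} - 30 x \sin{\left(x \right)} - \sin{\left(x \right)} - 30 \cos{\left(x \right)} + C.
The condition gives C = - \frac{105 \cos{\left(\frac{1}{2} \right)}}{4} - \frac{107 \sin{\left(\frac{1}{2} \right)}}{8} + \frac{1}{2} - (- \frac{105 \cos{\left(\frac{1}{2} \right)}}{4} - \frac{107 \sin{\left(\frac{1}{2} \right)}}{8}) = \frac{1}{2}.
So G(x) = 5 x^{3} \sin{\left(x \right)} + 15 x^{2} \cos{\left(x \right)} - 30 x \sin{\left(x \right)} - \sin{\left(x \right)} - 30 \cos{\left(x \right)} + \frac{1}{2}.
Check: d/dx[5 x^{3} \sin{\left(x \right)} + 15 x^{2} \cos{\left(x \right)} - 30 x \sin{\left(x \right)} - \sin{\left(x \right)} - 30 \cos{\left(x \right)} + \frac{1}{2}] = 5 x^{3} \cos{\left(x \right)} - \cos{\left(x \right)}, which equals G'(x).

G(x) = 5 x^{3} \sin{\left(x \right)} + 15 x^{2} \cos{\left(x \right)} - 30 x \sin{\left(x \right)} - \sin{\left(x \right)} - 30 \cos{\left(x \right)} + \frac{1}{2}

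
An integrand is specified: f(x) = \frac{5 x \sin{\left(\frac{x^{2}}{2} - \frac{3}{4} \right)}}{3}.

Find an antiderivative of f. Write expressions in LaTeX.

The substitution u = \frac{x^{2}}{2} - \frac{3}{4} works: f is exactly (dF/du)*(du/dx) for that inner function.
Check: d/dx[- \frac{5 \cos{\left(\frac{x^{2}}{2} - \frac{3}{4} \right)}}{3}] = \frac{5 x \sin{\left(\frac{x^{2}}{2} - \frac{3}{4} \right)}}{3} = f(x).

An antiderivative is F(x) = - \frac{5 \cos{\left(\frac{x^{2}}{2} - \frac{3}{4} \right)}}{3}.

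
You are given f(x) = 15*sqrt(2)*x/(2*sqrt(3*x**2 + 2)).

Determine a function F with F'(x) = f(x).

An antiderivative is F(x) = 5*sqrt(2)*sqrt(3*x**2 + 2)/2.

The substitution u = 3*x**2/2 + 1 works: f is exactly (dF/du)*(du/dx) for that inner function.
Check: d/dx[5*sqrt(2)*sqrt(3*x**2 + 2)/2] = 15*sqrt(2)*x/(2*sqrt(3*x**2 + 2)) = f(x).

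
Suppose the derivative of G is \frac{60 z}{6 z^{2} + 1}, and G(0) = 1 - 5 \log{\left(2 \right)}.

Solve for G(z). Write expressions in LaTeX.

G(z) = 5 \log{\left(3 z^{2} + \frac{1}{2} \right)} + 1

The substitution u = 3 z^{2} + \frac{1}{2} works: G'(z) is exactly (dG/du)*(du/dz) for that inner function.
A general antiderivative is 5 \log{\left(3 z^{2} + \frac{1}{2} \right)} + C.
The condition gives C = 1 - 5 \log{\left(2 \right)} - (- 5 \log{\left(2 \right)}) = 1.
So G(z) = 5 \log{\left(3 z^{2} + \frac{1}{2} \right)} + 1.
Check: d/dz[5 \log{\left(3 z^{2} + \frac{1}{2} \right)} + 1] = \frac{60 z}{6 z^{2} + 1} = G'(z).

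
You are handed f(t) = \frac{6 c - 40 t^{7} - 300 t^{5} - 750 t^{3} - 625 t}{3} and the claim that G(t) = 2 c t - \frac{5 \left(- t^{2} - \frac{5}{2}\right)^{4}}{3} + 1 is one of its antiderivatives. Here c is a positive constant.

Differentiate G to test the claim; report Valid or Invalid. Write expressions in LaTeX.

Valid - differentiating G returns exactly f.

d/dt[G] = 2 c - \frac{40 t^{7}}{3} - 100 t^{5} - 250 t^{3} - \frac{625 t}{3}
This equals f(t) exactly, so the claim holds.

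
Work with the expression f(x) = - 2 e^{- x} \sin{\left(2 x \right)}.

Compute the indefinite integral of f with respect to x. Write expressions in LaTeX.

F(x) = \frac{\left(2 \sin{\left(2 x \right)} + 4 \cos{\left(2 x \right)}\right) e^{- x}}{5} + C

A candidate is checked by its d/dx: the result must match f(x).
Check: d/dx[\frac{\left(2 \sin{\left(2 x \right)} + 4 \cos{\left(2 x \right)}\right) e^{- x}}{5}] = - 2 e^{- x} \sin{\left(2 x \right)} = f(x).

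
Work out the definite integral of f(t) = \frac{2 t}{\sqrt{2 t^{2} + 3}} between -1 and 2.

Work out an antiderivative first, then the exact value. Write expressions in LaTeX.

Antiderivative: F(t) = \sqrt{2 t^{2} + 3}; value = - \sqrt{5} + \sqrt{11}

The substitution u = 2 t^{2} + 3 works: f is exactly (dF/du)*(du/dt) for that inner function.
F(t) = \sqrt{2 t^{2} + 3} is an antiderivative of f.
Check: d/dt[\sqrt{2 t^{2} + 3}] = \frac{2 t}{\sqrt{2 t^{2} + 3}} = f(t).
F(2) = \sqrt{11}; F(-1) = \sqrt{5}.
Integral = F(2) - F(-1) = - \sqrt{5} + \sqrt{11}.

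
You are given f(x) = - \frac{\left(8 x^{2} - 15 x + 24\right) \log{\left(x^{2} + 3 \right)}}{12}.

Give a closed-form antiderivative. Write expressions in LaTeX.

A first test for any F(x): its x-derivative must equal f(x) identically.
Check: d/dx[\frac{4 x^{3}}{27} - \frac{5 x^{2}}{8} + \frac{8 x}{3} + \left(- \frac{2 x^{3}}{9} + \frac{5 x^{2}}{8} - 2 x\right) \log{\left(x^{2} + 3 \right)} + \frac{15 \log{\left(x^{2} + 3 \right)}}{8} - \frac{8 \sqrt{3} \operatorname{atan}{\left(\frac{\sqrt{3} x}{3} \right)}}{3}] = - \frac{2 x^{2} \log{\left(x^{2} + 3 \right)}}{3} + \frac{5 x \log{\left(x^{2} + 3 \right)}}{4} - 2 \log{\left(x^{2} + 3 \right)}, which equals f(x).

An antiderivative is F(x) = \frac{4 x^{3}}{27} - \frac{5 x^{2}}{8} + \frac{8 x}{3} + \left(- \frac{2 x^{3}}{9} + \frac{5 x^{2}}{8} - 2 x\right) \log{\left(x^{2} + 3 \right)} + \frac{15 \log{\left(x^{2} + 3 \right)}}{8} - \frac{8 \sqrt{3} \operatorname{atan}{\left(\frac{\sqrt{3} x}{3} \right)}}{3}.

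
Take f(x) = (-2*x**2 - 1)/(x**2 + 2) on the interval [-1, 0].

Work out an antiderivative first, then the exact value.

For F(x) to be correct the identity F'(x) - f(x) = 0 must hold.
F(x) = -2*x + 3*sqrt(2)*atan(sqrt(2)*x/2)/2 is an antiderivative of f.
Check: d/dx[-2*x + 3*sqrt(2)*atan(sqrt(2)*x/2)/2] = (-2*x**2 - 1)/(x**2 + 2) = f(x).
F(0) = 0; F(-1) = -3*sqrt(2)*atan(sqrt(2)/2)/2 + 2.
Integral = F(0) - F(-1) = -2 + 3*sqrt(2)*atan(sqrt(2)/2)/2.

Antiderivative: F(x) = -2*x + 3*sqrt(2)*atan(sqrt(2)*x/2)/2; value = -2 + 3*sqrt(2)*atan(sqrt(2)/2)/2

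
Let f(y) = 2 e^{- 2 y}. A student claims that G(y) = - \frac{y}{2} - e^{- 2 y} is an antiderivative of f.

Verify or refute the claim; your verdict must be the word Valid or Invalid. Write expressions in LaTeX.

d/dy[G] = \frac{\left(4 - e^{2 y}\right) e^{- 2 y}}{2}
d/dy[G] - f(y) = - \frac{1}{2} != 0.

Invalid: d/dy[G] - f = - \frac{1}{2}, which is not 0.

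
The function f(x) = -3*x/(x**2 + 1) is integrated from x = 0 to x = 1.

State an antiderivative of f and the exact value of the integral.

The substitution u = 2*x**2 + 2 works: f is exactly (dF/du)*(du/dx) for that inner function.
F(x) = -3*log(2*x**2 + 2)/2 is an antiderivative of f.
Check: d/dx[-3*log(2*x**2 + 2)/2] = -3*x/(x**2 + 1) = f(x).
F(1) = -3*log(4)/2; F(0) = -3*log(2)/2.
Integral = F(1) - F(0) = -3*log(4)/2 + 3*log(2)/2.

Antiderivative: F(x) = -3*log(2*x**2 + 2)/2; value = -3*log(4)/2 + 3*log(2)/2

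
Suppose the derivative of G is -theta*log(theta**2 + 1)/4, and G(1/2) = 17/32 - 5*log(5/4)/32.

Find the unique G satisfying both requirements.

G(theta) = -(theta**2*log(theta**2 + 1) - theta**2 + log(theta**2 + 1) - 4)/8

Recover the given G'(theta) by differentiating a candidate G(theta); any mismatch rules it out.
A general antiderivative is -theta**2*log(theta**2 + 1)/8 + theta**2/8 - log(theta**2 + 1)/8 + C.
The condition gives C = 17/32 - 5*log(5/4)/32 - (1/32 - 5*log(5/4)/32) = 1/2.
So G(theta) = -(theta**2*log(theta**2 + 1) - theta**2 + log(theta**2 + 1) - 4)/8.
Check: d/dtheta[-(theta**2*log(theta**2 + 1) - theta**2 + log(theta**2 + 1) - 4)/8] = -theta*log(theta**2 + 1)/4 = G'(theta).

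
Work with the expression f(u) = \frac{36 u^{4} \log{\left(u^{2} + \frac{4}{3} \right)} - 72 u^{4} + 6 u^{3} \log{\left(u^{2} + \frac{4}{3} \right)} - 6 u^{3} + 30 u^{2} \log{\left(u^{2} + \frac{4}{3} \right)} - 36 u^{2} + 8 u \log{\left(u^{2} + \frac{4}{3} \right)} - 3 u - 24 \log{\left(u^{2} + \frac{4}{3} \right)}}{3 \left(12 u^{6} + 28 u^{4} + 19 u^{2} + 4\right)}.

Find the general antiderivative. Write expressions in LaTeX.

F(u) = - \frac{4 u \log{\left(u^{2} + \frac{4}{3} \right)}}{4 u^{2} + 2} - \frac{\log{\left(u^{2} + \frac{4}{3} \right)}}{12 u^{2} + 6} + C

Differentiate the proposed F(u) back; it has to land on f(u) exactly.
Check: d/du[- \frac{4 u \log{\left(u^{2} + \frac{4}{3} \right)}}{4 u^{2} + 2} - \frac{\log{\left(u^{2} + \frac{4}{3} \right)}}{12 u^{2} + 6}] = \frac{36 u^{4} \log{\left(u^{2} + \frac{4}{3} \right)} - 72 u^{4} + 6 u^{3} \log{\left(u^{2} + \frac{4}{3} \right)} - 6 u^{3} + 30 u^{2} \log{\left(u^{2} + \frac{4}{3} \right)} - 36 u^{2} + 8 u \log{\left(u^{2} + \frac{4}{3} \right)} - 3 u - 24 \log{\left(u^{2} + \frac{4}{3} \right)}}{36 u^{6} + 84 u^{4} + 57 u^{2} + 12}, which equals f(u).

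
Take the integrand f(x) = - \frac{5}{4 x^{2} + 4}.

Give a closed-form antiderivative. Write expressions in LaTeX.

For F(x) to be correct the identity F'(x) - f(x) = 0 must hold.
Check: d/dx[- \frac{5 \operatorname{atan}{\left(x \right)}}{4}] = - \frac{5}{4 x^{2} + 4} = f(x).

An antiderivative is F(x) = - \frac{5 \operatorname{atan}{\left(x \right)}}{4}.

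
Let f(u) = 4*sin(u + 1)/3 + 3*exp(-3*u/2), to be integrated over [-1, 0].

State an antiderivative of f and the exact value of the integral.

The integrand splits into summands that can be handled one at a time.
F(u) = -4*cos(u + 1)/3 - 2*exp(-3*u/2) is an antiderivative of f.
Check: d/du[-4*cos(u + 1)/3 - 2*exp(-3*u/2)] = (4*exp(3*u/2)*sin(u + 1) + 9)*exp(-3*u/2)/3, which equals f(u).
F(0) = -2 - 4*cos(1)/3; F(-1) = -2*exp(3/2) - 4/3.
Integral = F(0) - F(-1) = -4*cos(1)/3 - 2/3 + 2*exp(3/2).

Antiderivative: F(u) = -4*cos(u + 1)/3 - 2*exp(-3*u/2); value = -4*cos(1)/3 - 2/3 + 2*exp(3/2)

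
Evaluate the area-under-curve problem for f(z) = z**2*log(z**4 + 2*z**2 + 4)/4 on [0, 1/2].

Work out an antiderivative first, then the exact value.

Since d/dz undoes antidifferentiation here, F'(z) = f(z) is required of F(z).
F(z) = z**3*log(z**4 + 2*z**2 + 4)/12 - z**3/9 + z/3 + sqrt(2)*log(z**2 - sqrt(2)*z + 2)/6 - sqrt(2)*log(z**2 + sqrt(2)*z + 2)/6 is an antiderivative of f.
Check: d/dz[z**3*log(z**4 + 2*z**2 + 4)/12 - z**3/9 + z/3 + sqrt(2)*log(z**2 - sqrt(2)*z + 2)/6 - sqrt(2)*log(z**2 + sqrt(2)*z + 2)/6] = z**2*log(z**4 + 2*z**2 + 4)/4 = f(z).
F(1/2) = -sqrt(2)*log(sqrt(2)/2 + 9/4)/6 + log(73/16)/96 + sqrt(2)*log(9/4 - sqrt(2)/2)/6 + 11/72; F(0) = 0.
Integral = F(1/2) - F(0) = -sqrt(2)*log(sqrt(2)/2 + 9/4)/6 + log(73/16)/96 + sqrt(2)*log(9/4 - sqrt(2)/2)/6 + 11/72.

Antiderivative: F(z) = z**3*log(z**4 + 2*z**2 + 4)/12 - z**3/9 + z/3 + sqrt(2)*log(z**2 - sqrt(2)*z + 2)/6 - sqrt(2)*log(z**2 + sqrt(2)*z + 2)/6; value = -sqrt(2)*log(sqrt(2)/2 + 9/4)/6 + log(73/16)/96 + sqrt(2)*log(9/4 - sqrt(2)/2)/6 + 11/72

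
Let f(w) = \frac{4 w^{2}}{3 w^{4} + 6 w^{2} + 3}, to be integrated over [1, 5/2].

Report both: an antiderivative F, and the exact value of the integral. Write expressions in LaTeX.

A first test for any F(w): its w-derivative must equal f(w) identically.
F(w) = - \frac{4 w}{6 w^{2} + 6} + \frac{2 \operatorname{atan}{\left(w \right)}}{3} is an antiderivative of f.
Check: d/dw[- \frac{4 w}{6 w^{2} + 6} + \frac{2 \operatorname{atan}{\left(w \right)}}{3}] = \frac{4 w^{2}}{3 w^{4} + 6 w^{2} + 3} = f(w).
F(5/2) = - \frac{20}{87} + \frac{2 \operatorname{atan}{\left(\frac{5}{2} \right)}}{3}; F(1) = - \frac{1}{3} + \frac{\pi}{6}.
Integral = F(5/2) - F(1) = - \frac{\pi}{6} + \frac{3}{29} + \frac{2 \operatorname{atan}{\left(\frac{5}{2} \right)}}{3}.

Antiderivative: F(w) = - \frac{4 w}{6 w^{2} + 6} + \frac{2 \operatorname{atan}{\left(w \right)}}{3}; value = - \frac{\pi}{6} + \frac{3}{29} + \frac{2 \operatorname{atan}{\left(\frac{5}{2} \right)}}{3}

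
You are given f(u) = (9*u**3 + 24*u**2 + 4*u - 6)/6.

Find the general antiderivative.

F(u) = u*(9*u**3 + 32*u**2 + 8*u - 24)/24 + C

Any candidate F(u) must reproduce f(u) exactly when differentiated.
Check: d/du[u*(9*u**3 + 32*u**2 + 8*u - 24)/24] = 3*u**3/2 + 4*u**2 + 2*u/3 - 1, which equals f(u).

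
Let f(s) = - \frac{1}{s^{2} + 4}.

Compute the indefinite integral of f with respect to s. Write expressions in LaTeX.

F(s) = - \frac{\operatorname{atan}{\left(\frac{s}{2} \right)}}{2} + C

For F(s) to be correct the identity F'(s) - f(s) = 0 must hold.
Check: d/ds[- \frac{\operatorname{atan}{\left(\frac{s}{2} \right)}}{2}] = - \frac{1}{s^{2} + 4} = f(s).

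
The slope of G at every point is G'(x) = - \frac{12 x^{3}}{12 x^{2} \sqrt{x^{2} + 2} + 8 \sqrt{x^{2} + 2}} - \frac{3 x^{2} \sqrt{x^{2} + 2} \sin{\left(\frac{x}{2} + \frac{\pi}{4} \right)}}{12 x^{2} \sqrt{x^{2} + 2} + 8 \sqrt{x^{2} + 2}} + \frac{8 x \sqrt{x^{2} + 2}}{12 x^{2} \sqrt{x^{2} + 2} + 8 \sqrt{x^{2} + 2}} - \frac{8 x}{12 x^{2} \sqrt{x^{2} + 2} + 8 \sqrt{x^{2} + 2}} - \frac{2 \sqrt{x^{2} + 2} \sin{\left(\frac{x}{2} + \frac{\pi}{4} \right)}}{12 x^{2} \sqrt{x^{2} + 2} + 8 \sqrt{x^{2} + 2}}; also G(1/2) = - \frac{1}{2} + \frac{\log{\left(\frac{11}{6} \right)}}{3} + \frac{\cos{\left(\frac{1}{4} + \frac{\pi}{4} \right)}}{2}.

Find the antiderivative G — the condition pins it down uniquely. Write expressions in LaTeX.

G(x) = - \sqrt{x^{2} + 2} + \frac{\log{\left(x^{2} + \frac{2}{3} \right)}}{3} + \frac{\cos{\left(\frac{x}{2} + \frac{\pi}{4} \right)}}{2} + \frac{\log{\left(2 \right)}}{3} + 1

Integrate term by term and add the pieces.
A general antiderivative is - \sqrt{x^{2} + 2} + \frac{\log{\left(2 x^{2} + \frac{4}{3} \right)}}{3} + \frac{\cos{\left(\frac{x}{2} + \frac{\pi}{4} \right)}}{2} + C.
The condition gives C = - \frac{1}{2} + \frac{\log{\left(\frac{11}{6} \right)}}{3} + \frac{\cos{\left(\frac{1}{4} + \frac{\pi}{4} \right)}}{2} - (- \frac{3}{2} + \frac{\log{\left(\frac{11}{6} \right)}}{3} + \frac{\cos{\left(\frac{1}{4} + \frac{\pi}{4} \right)}}{2}) = 1.
So G(x) = - \sqrt{x^{2} + 2} + \frac{\log{\left(x^{2} + \frac{2}{3} \right)}}{3} + \frac{\cos{\left(\frac{x}{2} + \frac{\pi}{4} \right)}}{2} + \frac{\log{\left(2 \right)}}{3} + 1.
Check: d/dx[- \sqrt{x^{2} + 2} + \frac{\log{\left(x^{2} + \frac{2}{3} \right)}}{3} + \frac{\cos{\left(\frac{x}{2} + \frac{\pi}{4} \right)}}{2} + \frac{\log{\left(2 \right)}}{3} + 1] = \frac{- 12 x^{3} - 3 x^{2} \sqrt{x^{2} + 2} \sin{\left(\frac{x}{2} + \frac{\pi}{4} \right)} + 8 x \sqrt{x^{2} + 2} - 8 x - 2 \sqrt{x^{2} + 2} \sin{\left(\frac{x}{2} + \frac{\pi}{4} \right)}}{12 x^{2} \sqrt{x^{2} + 2} + 8 \sqrt{x^{2} + 2}}, which equals G'(x).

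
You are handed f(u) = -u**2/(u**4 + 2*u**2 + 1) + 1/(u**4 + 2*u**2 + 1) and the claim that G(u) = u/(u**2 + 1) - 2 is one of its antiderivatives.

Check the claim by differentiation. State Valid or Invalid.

Valid - differentiating G returns exactly f.

d/du[G] = (1 - u**2)/(u**4 + 2*u**2 + 1)
This equals f(u) exactly, so the claim holds.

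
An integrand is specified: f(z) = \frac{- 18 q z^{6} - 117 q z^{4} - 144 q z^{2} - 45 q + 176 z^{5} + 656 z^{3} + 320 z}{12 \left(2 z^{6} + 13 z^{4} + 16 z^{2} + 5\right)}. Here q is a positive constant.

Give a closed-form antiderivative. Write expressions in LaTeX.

Recover f(z) by differentiating a candidate F(z); any mismatch rules it out.
Check: d/dz[- \frac{9 q z - 4 \log{\left(2 z^{2} + 1 \right)} - 20 \log{\left(\frac{z^{4}}{2} + 3 z^{2} + \frac{5}{2} \right)}}{12}] = \frac{- 18 q z^{6} - 117 q z^{4} - 144 q z^{2} - 45 q + 176 z^{5} + 656 z^{3} + 320 z}{24 z^{6} + 156 z^{4} + 192 z^{2} + 60}, which equals f(z).

An antiderivative is F(z) = - \frac{9 q z - 4 \log{\left(2 z^{2} + 1 \right)} - 20 \log{\left(\frac{z^{4}}{2} + 3 z^{2} + \frac{5}{2} \right)}}{12}.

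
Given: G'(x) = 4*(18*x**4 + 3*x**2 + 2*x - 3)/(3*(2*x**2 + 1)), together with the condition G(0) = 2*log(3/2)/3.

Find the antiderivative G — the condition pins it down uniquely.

G(x) = 2*(6*x**3 - 6*x + log(3*x**2 + 3/2))/3

Since d/dx undoes antidifferentiation here, G(x) must give back the stated G'(x).
A general antiderivative is 4*x**3 - 4*x + 2*log(3*x**2 + 3/2)/3 + 1 + C.
The condition gives C = 2*log(3/2)/3 - (2*log(3/2)/3 + 1) = -1.
So G(x) = 2*(6*x**3 - 6*x + log(3*x**2 + 3/2))/3.
Check: d/dx[2*(6*x**3 - 6*x + log(3*x**2 + 3/2))/3] = (72*x**4 + 12*x**2 + 8*x - 12)/(6*x**2 + 3), which equals G'(x).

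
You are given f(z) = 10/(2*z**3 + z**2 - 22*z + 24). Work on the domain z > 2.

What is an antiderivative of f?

An antiderivative is F(z) = 5*(11*log(z - 2) - 12*log(z - 3/2) + log(z + 4))/33.

Factor the denominator ((z - 2)*(z + 4)*(2*z - 3)) and decompose: f = -40/(11*(2*z - 3)) + 5/(33*(z + 4)) + 5/(3*(z - 2)); each piece integrates to a log, atan, or power term.
Check: d/dz[5*(11*log(z - 2) - 12*log(z - 3/2) + log(z + 4))/33] = 10/(2*z**3 + z**2 - 22*z + 24) = f(z).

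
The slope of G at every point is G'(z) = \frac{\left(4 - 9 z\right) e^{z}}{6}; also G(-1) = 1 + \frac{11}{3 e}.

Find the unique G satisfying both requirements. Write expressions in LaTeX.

G'(z) has the shape u'v + uv' for u = \frac{13}{6} - \frac{3 z}{2} and v = e^{z} — it is the derivative of the product u*v.
A general antiderivative is \frac{\left(13 - 9 z\right) e^{z}}{6} + C.
The condition gives C = 1 + \frac{11}{3 e} - (\frac{11}{3 e}) = 1.
So G(z) = \frac{\left(13 - 9 z\right) e^{z}}{6} + 1.
Check: d/dz[\frac{\left(13 - 9 z\right) e^{z}}{6} + 1] = - \frac{3 z e^{z}}{2} + \frac{2 e^{z}}{3}, which equals G'(z).

G(z) = \frac{\left(13 - 9 z\right) e^{z}}{6} + 1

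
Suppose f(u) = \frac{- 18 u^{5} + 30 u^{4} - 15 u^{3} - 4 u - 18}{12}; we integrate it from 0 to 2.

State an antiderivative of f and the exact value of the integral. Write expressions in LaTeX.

Whatever form F(u) takes, F'(u) = f(u) is non-negotiable.
F(u) = \frac{u \left(- 12 u^{5} + 24 u^{4} - 15 u^{3} - 8 u - 72\right)}{48} is an antiderivative of f.
Check: d/du[\frac{u \left(- 12 u^{5} + 24 u^{4} - 15 u^{3} - 8 u - 72\right)}{48}] = - \frac{3 u^{5}}{2} + \frac{5 u^{4}}{2} - \frac{5 u^{3}}{4} - \frac{u}{3} - \frac{3}{2}, which equals f(u).
F(2) = - \frac{26}{3}; F(0) = 0.
Integral = F(2) - F(0) = - \frac{26}{3}.

Antiderivative: F(u) = \frac{u \left(- 12 u^{5} + 24 u^{4} - 15 u^{3} - 8 u - 72\right)}{48}; value = - \frac{26}{3}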